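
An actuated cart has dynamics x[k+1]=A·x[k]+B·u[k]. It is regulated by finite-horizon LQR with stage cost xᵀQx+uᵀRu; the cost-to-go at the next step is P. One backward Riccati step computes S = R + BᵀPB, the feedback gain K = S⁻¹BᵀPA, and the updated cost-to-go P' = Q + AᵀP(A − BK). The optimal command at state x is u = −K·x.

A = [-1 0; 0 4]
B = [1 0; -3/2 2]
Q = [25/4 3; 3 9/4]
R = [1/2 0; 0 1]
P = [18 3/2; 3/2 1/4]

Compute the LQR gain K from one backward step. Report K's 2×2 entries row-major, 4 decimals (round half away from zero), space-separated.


-1.0286 0.1870 -0.3429 0.7896

BᵀP = [15.7500 1.1250; 3.0000 0.5000]
S = R + BᵀPB = [1/2 0; 0 1] + [14.0625 2.2500; 2.2500 1.0000] = [14.5625 2.2500; 2.2500 2.0000]
BᵀPA = [-15.7500 4.5000; -3.0000 2.0000]
K = S⁻¹·BᵀPA = [-1.0286 0.1870; -0.3429 0.7896]
A−BK = [0.0286 -0.1870; -0.8571 2.7013]
AᵀP(A−BK) = [0.7714 -0.6857; -0.6857 1.5792]
P' = Q + AᵀP(A−BK) = [7.0214 2.3143; 2.3143 3.8292]
tr(P') = 10.8506


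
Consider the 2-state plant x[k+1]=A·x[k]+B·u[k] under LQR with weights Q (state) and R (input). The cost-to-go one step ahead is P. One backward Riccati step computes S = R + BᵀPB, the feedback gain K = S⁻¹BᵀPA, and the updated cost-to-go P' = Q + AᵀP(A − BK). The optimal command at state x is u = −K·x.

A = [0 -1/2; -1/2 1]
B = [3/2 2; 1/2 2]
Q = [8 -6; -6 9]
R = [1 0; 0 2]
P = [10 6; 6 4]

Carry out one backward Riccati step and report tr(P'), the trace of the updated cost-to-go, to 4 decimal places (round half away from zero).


BᵀP = [18.0000 11.0000; 32.0000 20.0000]
S = R + BᵀPB = [1 0; 0 2] + [32.5000 58.0000; 58.0000 104.0000] = [33.5000 58.0000; 58.0000 106.0000]
BᵀPA = [-5.5000 2.0000; -10.0000 4.0000]
K = S⁻¹·BᵀPA = [-0.0160 -0.1070; -0.0856 0.0963]
A−BK = [0.1952 -0.5321; -0.3209 0.8610]
AᵀP(A−BK) = [0.0561 -0.1257; -0.1257 0.3289]
P' = Q + AᵀP(A−BK) = [8.0561 -6.1257; -6.1257 9.3289]
tr(P') = 17.3850

17.3850


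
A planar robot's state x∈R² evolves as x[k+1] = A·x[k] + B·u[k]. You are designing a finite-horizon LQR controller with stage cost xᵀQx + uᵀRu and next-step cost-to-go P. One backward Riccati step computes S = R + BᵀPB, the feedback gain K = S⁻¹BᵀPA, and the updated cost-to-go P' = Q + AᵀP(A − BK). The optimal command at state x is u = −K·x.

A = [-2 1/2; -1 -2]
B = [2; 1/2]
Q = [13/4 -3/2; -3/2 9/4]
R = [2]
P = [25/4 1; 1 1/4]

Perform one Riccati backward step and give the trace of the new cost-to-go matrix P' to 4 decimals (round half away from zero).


BᵀP = [13.0000 2.1250]
S = R + BᵀPB = [2] + [27.0625] = [29.0625]
BᵀPA = [-28.1250 2.2500]
K = S⁻¹·BᵀPA = [-0.9677 0.0774]
A−BK = [-0.0645 0.3452; -0.5161 -2.0387]
AᵀP(A−BK) = [2.0323 -0.0726; -0.0726 0.3883]
P' = Q + AᵀP(A−BK) = [5.2823 -1.5726; -1.5726 2.6383]
tr(P') = 7.9206

7.9206


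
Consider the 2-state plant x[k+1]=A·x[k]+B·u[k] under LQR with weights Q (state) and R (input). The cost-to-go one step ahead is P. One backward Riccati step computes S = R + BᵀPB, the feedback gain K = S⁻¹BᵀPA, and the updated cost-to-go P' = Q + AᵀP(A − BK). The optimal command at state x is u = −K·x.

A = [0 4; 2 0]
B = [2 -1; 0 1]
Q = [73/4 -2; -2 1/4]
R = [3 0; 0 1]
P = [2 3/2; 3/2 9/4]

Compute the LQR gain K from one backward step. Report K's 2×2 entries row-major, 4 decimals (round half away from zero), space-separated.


BᵀP = [4.0000 3.0000; -0.5000 0.7500]
S = R + BᵀPB = [3 0; 0 1] + [8.0000 -1.0000; -1.0000 1.2500] = [11.0000 -1.0000; -1.0000 2.2500]
BᵀPA = [6.0000 16.0000; 1.5000 -2.0000]
K = S⁻¹·BᵀPA = [0.6316 1.4316; 0.9474 -0.2526]
A−BK = [-0.3158 0.8842; 1.0526 0.2526]
AᵀP(A−BK) = [3.7895 3.7895; 3.7895 8.5895]
P' = Q + AᵀP(A−BK) = [22.0395 1.7895; 1.7895 8.8395]
tr(P') = 30.8789

0.6316 1.4316 0.9474 -0.2526


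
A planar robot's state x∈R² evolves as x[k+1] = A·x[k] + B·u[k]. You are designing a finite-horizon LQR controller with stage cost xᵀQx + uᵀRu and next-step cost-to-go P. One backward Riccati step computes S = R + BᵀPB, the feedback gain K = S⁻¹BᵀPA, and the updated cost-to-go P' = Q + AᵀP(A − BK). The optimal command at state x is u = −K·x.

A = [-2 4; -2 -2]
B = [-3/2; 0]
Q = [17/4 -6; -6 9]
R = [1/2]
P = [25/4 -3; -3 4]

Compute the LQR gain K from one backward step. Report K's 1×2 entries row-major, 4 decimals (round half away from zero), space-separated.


0.6695 -3.1931

BᵀP = [-9.3750 4.5000]
S = R + BᵀPB = [1/2] + [14.0625] = [14.5625]
BᵀPA = [9.7500 -46.5000]
K = S⁻¹·BᵀPA = [0.6695 -3.1931]
A−BK = [-0.9957 -0.7897; -2.0000 -2.0000]
AᵀP(A−BK) = [10.4721 9.1330; 9.1330 15.5193]
P' = Q + AᵀP(A−BK) = [14.7221 3.1330; 3.1330 24.5193]
tr(P') = 39.2414


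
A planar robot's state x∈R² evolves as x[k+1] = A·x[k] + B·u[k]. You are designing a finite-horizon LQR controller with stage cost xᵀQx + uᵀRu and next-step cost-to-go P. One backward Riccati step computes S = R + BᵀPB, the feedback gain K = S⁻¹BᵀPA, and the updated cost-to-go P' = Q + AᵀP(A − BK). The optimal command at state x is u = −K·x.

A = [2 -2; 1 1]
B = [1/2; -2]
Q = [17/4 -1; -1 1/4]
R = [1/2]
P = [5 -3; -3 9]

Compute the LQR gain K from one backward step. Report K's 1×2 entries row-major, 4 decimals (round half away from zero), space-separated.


-0.0571 -0.8343

BᵀP = [8.5000 -19.5000]
S = R + BᵀPB = [1/2] + [43.2500] = [43.7500]
BᵀPA = [-2.5000 -36.5000]
K = S⁻¹·BᵀPA = [-0.0571 -0.8343]
A−BK = [2.0286 -1.5829; 0.8857 -0.6686]
AᵀP(A−BK) = [16.8571 -13.0857; -13.0857 10.5486]
P' = Q + AᵀP(A−BK) = [21.1071 -14.0857; -14.0857 10.7986]
tr(P') = 31.9057


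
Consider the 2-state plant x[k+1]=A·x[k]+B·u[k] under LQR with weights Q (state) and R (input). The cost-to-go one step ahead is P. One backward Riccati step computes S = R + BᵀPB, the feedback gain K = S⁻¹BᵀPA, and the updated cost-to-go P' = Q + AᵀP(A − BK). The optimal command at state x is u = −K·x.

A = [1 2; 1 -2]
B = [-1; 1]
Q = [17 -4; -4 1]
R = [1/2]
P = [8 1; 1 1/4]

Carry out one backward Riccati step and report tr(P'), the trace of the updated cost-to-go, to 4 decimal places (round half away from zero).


BᵀP = [-7.0000 -0.7500]
S = R + BᵀPB = [1/2] + [6.2500] = [6.7500]
BᵀPA = [-7.7500 -12.5000]
K = S⁻¹·BᵀPA = [-1.1481 -1.8519]
A−BK = [-0.1481 0.1481; 2.1481 -0.1481]
AᵀP(A−BK) = [1.3519 1.1481; 1.1481 1.8519]
P' = Q + AᵀP(A−BK) = [18.3519 -2.8519; -2.8519 2.8519]
tr(P') = 21.2037

21.2037


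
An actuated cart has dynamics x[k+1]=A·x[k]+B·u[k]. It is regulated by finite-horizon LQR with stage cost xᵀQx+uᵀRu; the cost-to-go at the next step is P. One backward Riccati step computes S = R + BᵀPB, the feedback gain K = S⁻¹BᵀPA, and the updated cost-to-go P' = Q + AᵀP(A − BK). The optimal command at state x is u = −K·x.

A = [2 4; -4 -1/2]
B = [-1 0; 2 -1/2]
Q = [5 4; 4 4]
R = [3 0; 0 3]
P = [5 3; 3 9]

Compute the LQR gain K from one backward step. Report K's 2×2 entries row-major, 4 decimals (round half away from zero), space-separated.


BᵀP = [1.0000 15.0000; -1.5000 -4.5000]
S = R + BᵀPB = [3 0; 0 3] + [29.0000 -7.5000; -7.5000 2.2500] = [32.0000 -7.5000; -7.5000 5.2500]
BᵀPA = [-58.0000 -3.5000; 15.0000 -3.7500]
K = S⁻¹·BᵀPA = [-1.7181 -0.4161; 0.4027 -1.3087]
A−BK = [0.2819 3.5839; -0.3624 -0.3221]
AᵀP(A−BK) = [10.3087 2.4966; 2.4966 63.8859]
P' = Q + AᵀP(A−BK) = [15.3087 6.4966; 6.4966 67.8859]
tr(P') = 83.1946

-1.7181 -0.4161 0.4027 -1.3087


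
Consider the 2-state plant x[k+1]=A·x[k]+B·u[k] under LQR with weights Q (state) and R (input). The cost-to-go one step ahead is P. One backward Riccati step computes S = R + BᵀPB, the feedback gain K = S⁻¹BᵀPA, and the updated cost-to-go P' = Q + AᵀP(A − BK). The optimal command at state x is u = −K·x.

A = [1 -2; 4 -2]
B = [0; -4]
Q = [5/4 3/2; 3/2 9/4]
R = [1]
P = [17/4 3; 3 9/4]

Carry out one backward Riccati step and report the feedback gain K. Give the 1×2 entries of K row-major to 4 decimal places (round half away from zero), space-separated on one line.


BᵀP = [-12.0000 -9.0000]
S = R + BᵀPB = [1] + [36.0000] = [37.0000]
BᵀPA = [-48.0000 42.0000]
K = S⁻¹·BᵀPA = [-1.2973 1.1351]
A−BK = [1.0000 -2.0000; -1.1892 2.5405]
AᵀP(A−BK) = [1.9797 -2.0135; -2.0135 2.3243]
P' = Q + AᵀP(A−BK) = [3.2297 -0.5135; -0.5135 4.5743]
tr(P') = 7.8041

-1.2973 1.1351


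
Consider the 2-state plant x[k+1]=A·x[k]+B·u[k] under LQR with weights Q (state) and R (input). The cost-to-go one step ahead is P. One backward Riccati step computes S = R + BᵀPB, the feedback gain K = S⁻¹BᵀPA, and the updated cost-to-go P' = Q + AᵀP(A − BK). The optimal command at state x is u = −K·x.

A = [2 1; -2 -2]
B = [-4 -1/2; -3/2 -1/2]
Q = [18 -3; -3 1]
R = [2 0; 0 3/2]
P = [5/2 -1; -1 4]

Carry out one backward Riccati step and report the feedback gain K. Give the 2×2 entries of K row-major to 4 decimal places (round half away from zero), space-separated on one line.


-0.5614 -0.3158 1.6942 1.4887

BᵀP = [-8.5000 -2.0000; -0.7500 -1.5000]
S = R + BᵀPB = [2 0; 0 3/2] + [37.0000 5.2500; 5.2500 1.1250] = [39.0000 5.2500; 5.2500 2.6250]
BᵀPA = [-13.0000 -4.5000; 1.5000 2.2500]
K = S⁻¹·BᵀPA = [-0.5614 -0.3158; 1.6942 1.4887]
A−BK = [0.6015 0.4812; -1.9950 -1.7293]
AᵀP(A−BK) = [24.1604 20.6617; 20.6617 17.7293]
P' = Q + AᵀP(A−BK) = [42.1604 17.6617; 17.6617 18.7293]
tr(P') = 60.8897


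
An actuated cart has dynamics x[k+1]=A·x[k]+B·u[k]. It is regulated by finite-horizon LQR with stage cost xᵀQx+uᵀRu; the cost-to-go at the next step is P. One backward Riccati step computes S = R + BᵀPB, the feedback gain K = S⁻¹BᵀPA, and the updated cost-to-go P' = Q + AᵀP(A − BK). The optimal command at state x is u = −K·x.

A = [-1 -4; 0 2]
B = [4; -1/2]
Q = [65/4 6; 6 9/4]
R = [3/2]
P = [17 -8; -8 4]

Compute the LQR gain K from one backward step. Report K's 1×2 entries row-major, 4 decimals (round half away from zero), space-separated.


-0.2349 -1.1615

BᵀP = [72.0000 -34.0000]
S = R + BᵀPB = [3/2] + [305.0000] = [306.5000]
BᵀPA = [-72.0000 -356.0000]
K = S⁻¹·BᵀPA = [-0.2349 -1.1615]
A−BK = [-0.0604 0.6460; -0.1175 1.4192]
AᵀP(A−BK) = [0.0865 0.3719; 0.3719 2.5057]
P' = Q + AᵀP(A−BK) = [16.3365 6.3719; 6.3719 4.7557]
tr(P') = 21.0922


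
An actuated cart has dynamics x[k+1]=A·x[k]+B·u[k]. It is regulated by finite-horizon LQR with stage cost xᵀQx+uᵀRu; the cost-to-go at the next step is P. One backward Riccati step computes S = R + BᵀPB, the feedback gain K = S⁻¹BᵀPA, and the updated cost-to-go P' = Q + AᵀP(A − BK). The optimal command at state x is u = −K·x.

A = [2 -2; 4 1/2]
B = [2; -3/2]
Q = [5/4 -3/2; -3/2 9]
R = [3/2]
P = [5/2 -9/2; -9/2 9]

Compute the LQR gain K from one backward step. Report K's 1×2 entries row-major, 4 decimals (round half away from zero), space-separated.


BᵀP = [11.7500 -22.5000]
S = R + BᵀPB = [3/2] + [57.2500] = [58.7500]
BᵀPA = [-66.5000 -34.7500]
K = S⁻¹·BᵀPA = [-1.1319 -0.5915]
A−BK = [4.2638 -0.8170; 2.3021 -0.3872]
AᵀP(A−BK) = [6.7277 0.1660; 0.1660 0.6957]
P' = Q + AᵀP(A−BK) = [7.9777 -1.3340; -1.3340 9.6957]
tr(P') = 17.6734

-1.1319 -0.5915


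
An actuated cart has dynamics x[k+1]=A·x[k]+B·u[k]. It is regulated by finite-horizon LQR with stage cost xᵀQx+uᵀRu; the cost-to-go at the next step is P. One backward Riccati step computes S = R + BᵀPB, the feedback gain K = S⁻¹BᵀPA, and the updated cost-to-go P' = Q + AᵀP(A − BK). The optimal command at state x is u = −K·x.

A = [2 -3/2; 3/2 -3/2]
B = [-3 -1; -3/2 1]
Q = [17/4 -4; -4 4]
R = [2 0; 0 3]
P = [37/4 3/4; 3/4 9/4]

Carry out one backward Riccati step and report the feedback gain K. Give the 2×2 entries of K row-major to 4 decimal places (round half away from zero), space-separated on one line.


BᵀP = [-28.8750 -5.6250; -8.5000 1.5000]
S = R + BᵀPB = [2 0; 0 3] + [95.0625 23.2500; 23.2500 10.0000] = [97.0625 23.2500; 23.2500 13.0000]
BᵀPA = [-66.1875 51.7500; -14.7500 10.5000]
K = S⁻¹·BᵀPA = [-0.7175 0.5943; 0.1486 -0.2552]
A−BK = [-0.0039 0.0277; 0.2751 -0.3534]
AᵀP(A−BK) = [1.2647 -1.1796; -1.1796 1.1751]
P' = Q + AᵀP(A−BK) = [5.5147 -5.1796; -5.1796 5.1751]
tr(P') = 10.6898

-0.7175 0.5943 0.1486 -0.2552


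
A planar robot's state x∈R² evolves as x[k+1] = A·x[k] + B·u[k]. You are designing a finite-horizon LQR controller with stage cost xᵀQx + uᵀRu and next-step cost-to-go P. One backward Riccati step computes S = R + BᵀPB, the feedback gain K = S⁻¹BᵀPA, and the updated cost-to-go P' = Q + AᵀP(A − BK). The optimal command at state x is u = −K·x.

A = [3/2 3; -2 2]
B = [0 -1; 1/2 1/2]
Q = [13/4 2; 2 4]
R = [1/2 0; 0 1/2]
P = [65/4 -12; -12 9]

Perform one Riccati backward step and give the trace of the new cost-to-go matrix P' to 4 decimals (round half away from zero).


BᵀP = [-6.0000 4.5000; -22.2500 16.5000]
S = R + BᵀPB = [1/2 0; 0 1/2] + [2.2500 8.2500; 8.2500 30.5000] = [2.7500 8.2500; 8.2500 31.0000]
BᵀPA = [-18.0000 -9.0000; -66.3750 -33.7500]
K = S⁻¹·BᵀPA = [-0.6055 -0.0327; -1.9800 -1.0800]
A−BK = [-0.4800 1.9200; -0.7073 2.5564]
AᵀP(A−BK) = [2.2418 0.8509; 0.8509 1.5055]
P' = Q + AᵀP(A−BK) = [5.4918 2.8509; 2.8509 5.5055]
tr(P') = 10.9973

10.9973


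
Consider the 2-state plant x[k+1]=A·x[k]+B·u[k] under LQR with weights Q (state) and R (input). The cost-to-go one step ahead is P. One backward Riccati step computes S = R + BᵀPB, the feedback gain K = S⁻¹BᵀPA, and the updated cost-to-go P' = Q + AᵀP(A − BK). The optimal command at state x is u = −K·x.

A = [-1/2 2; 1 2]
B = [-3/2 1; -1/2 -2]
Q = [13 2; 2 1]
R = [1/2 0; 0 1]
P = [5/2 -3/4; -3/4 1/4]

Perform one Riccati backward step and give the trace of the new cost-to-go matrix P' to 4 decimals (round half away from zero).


BᵀP = [-3.3750 1.0000; 4.0000 -1.2500]
S = R + BᵀPB = [1/2 0; 0 1] + [4.5625 -5.3750; -5.3750 6.5000] = [5.0625 -5.3750; -5.3750 7.5000]
BᵀPA = [2.6875 -4.7500; -3.2500 5.5000]
K = S⁻¹·BᵀPA = [0.2960 -0.6678; -0.2212 0.2547]
A−BK = [0.1652 0.7435; 0.7057 2.1756]
AᵀP(A−BK) = [0.1106 -0.1274; -0.1274 0.4269]
P' = Q + AᵀP(A−BK) = [13.1106 1.8726; 1.8726 1.4269]
tr(P') = 14.5374

14.5374


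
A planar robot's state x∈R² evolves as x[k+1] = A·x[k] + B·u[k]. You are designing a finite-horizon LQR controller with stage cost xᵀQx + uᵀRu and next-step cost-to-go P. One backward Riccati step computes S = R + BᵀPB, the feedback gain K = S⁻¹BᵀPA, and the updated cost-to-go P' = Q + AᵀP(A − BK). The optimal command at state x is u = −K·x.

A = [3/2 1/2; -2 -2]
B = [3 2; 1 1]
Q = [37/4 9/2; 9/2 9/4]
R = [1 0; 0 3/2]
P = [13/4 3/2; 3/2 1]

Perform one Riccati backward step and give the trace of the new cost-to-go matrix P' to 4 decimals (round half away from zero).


BᵀP = [11.2500 5.5000; 8.0000 4.0000]
S = R + BᵀPB = [1 0; 0 3/2] + [39.2500 28.0000; 28.0000 20.0000] = [40.2500 28.0000; 28.0000 21.5000]
BᵀPA = [5.8750 -5.3750; 4.0000 -4.0000]
K = S⁻¹·BᵀPA = [0.1759 -0.0438; -0.0430 -0.1290]
A−BK = [1.0584 0.8894; -2.1329 -1.8272]
AᵀP(A−BK) = [1.4512 1.2108; 1.2108 1.0611]
P' = Q + AᵀP(A−BK) = [10.7012 5.7108; 5.7108 3.3111]
tr(P') = 14.0123

14.0123


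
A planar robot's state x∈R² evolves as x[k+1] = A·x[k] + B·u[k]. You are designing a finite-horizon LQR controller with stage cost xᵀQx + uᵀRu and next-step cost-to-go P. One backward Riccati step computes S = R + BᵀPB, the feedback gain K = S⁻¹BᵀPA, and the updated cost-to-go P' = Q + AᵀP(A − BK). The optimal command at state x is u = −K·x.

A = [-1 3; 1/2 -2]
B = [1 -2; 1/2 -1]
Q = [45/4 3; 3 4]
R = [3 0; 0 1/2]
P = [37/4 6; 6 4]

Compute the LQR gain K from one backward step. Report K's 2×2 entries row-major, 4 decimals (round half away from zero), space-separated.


-0.0202 0.0507 0.2419 -0.6084

BᵀP = [12.2500 8.0000; -24.5000 -16.0000]
S = R + BᵀPB = [3 0; 0 1/2] + [16.2500 -32.5000; -32.5000 65.0000] = [19.2500 -32.5000; -32.5000 65.5000]
BᵀPA = [-8.2500 20.7500; 16.5000 -41.5000]
K = S⁻¹·BᵀPA = [-0.0202 0.0507; 0.2419 -0.6084]
A−BK = [-0.4960 1.7324; 0.7520 -2.6338]
AᵀP(A−BK) = [0.0922 -0.2926; -0.2926 0.9481]
P' = Q + AᵀP(A−BK) = [11.3422 2.7074; 2.7074 4.9481]
tr(P') = 16.2903


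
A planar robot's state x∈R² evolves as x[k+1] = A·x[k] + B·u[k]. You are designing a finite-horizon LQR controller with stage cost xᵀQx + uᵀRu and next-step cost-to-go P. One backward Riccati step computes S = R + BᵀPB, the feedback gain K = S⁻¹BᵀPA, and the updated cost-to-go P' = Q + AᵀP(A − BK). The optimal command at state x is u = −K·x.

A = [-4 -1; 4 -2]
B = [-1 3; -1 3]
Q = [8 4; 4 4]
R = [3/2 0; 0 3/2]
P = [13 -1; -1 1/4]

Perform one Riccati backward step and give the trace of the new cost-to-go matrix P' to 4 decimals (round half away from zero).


28.1711

BᵀP = [-12.0000 0.7500; 36.0000 -2.2500]
S = R + BᵀPB = [3/2 0; 0 3/2] + [11.2500 -33.7500; -33.7500 101.2500] = [12.7500 -33.7500; -33.7500 102.7500]
BᵀPA = [51.0000 10.5000; -153.0000 -31.5000]
K = S⁻¹·BᵀPA = [0.4474 0.0921; -1.3421 -0.2763]
A−BK = [0.4737 -0.0789; 8.4737 -1.0789]
AᵀP(A−BK) = [15.8421 -0.9737; -0.9737 0.3289]
P' = Q + AᵀP(A−BK) = [23.8421 3.0263; 3.0263 4.3289]
tr(P') = 28.1711


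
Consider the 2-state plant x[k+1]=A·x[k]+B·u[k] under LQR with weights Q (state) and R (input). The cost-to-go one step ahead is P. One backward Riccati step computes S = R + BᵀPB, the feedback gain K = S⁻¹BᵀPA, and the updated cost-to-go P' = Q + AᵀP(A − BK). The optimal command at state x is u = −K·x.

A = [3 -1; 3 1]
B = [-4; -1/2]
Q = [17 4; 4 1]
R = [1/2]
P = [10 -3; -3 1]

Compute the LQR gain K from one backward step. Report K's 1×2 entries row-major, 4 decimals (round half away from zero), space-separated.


BᵀP = [-38.5000 11.5000]
S = R + BᵀPB = [1/2] + [148.2500] = [148.7500]
BᵀPA = [-81.0000 50.0000]
K = S⁻¹·BᵀPA = [-0.5445 0.3361]
A−BK = [0.8218 0.3445; 2.7277 1.1681]
AᵀP(A−BK) = [0.8924 0.2269; 0.2269 0.1933]
P' = Q + AᵀP(A−BK) = [17.8924 4.2269; 4.2269 1.1933]
tr(P') = 19.0857

-0.5445 0.3361


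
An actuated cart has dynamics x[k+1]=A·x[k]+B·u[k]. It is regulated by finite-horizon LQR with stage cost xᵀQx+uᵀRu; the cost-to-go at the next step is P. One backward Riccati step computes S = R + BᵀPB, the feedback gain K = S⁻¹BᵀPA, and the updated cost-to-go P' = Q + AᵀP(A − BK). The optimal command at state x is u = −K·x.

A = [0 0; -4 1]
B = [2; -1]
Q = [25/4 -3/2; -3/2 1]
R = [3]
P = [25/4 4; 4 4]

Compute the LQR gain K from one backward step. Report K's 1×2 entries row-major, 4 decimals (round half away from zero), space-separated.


-1.0000 0.2500

BᵀP = [8.5000 4.0000]
S = R + BᵀPB = [3] + [13.0000] = [16.0000]
BᵀPA = [-16.0000 4.0000]
K = S⁻¹·BᵀPA = [-1.0000 0.2500]
A−BK = [2.0000 -0.5000; -5.0000 1.2500]
AᵀP(A−BK) = [48.0000 -12.0000; -12.0000 3.0000]
P' = Q + AᵀP(A−BK) = [54.2500 -13.5000; -13.5000 4.0000]
tr(P') = 58.2500


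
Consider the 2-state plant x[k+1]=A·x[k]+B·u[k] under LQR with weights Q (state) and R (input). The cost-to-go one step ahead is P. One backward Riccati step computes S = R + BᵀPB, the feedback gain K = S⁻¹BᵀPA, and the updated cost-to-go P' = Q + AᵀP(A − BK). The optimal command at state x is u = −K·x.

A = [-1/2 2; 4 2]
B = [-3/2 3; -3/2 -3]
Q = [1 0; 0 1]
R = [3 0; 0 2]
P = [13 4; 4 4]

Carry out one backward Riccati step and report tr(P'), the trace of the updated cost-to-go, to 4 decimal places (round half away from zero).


11.6558

BᵀP = [-25.5000 -12.0000; 27.0000 0.0000]
S = R + BᵀPB = [3 0; 0 2] + [56.2500 -40.5000; -40.5000 81.0000] = [59.2500 -40.5000; -40.5000 83.0000]
BᵀPA = [-35.2500 -75.0000; -13.5000 54.0000]
K = S⁻¹·BᵀPA = [-1.0595 -1.2320; -0.6796 0.0494]
A−BK = [-0.0503 0.0037; 0.3719 0.3002]
AᵀP(A−BK) = [4.7277 4.2380; 4.2380 4.9281]
P' = Q + AᵀP(A−BK) = [5.7277 4.2380; 4.2380 5.9281]
tr(P') = 11.6558


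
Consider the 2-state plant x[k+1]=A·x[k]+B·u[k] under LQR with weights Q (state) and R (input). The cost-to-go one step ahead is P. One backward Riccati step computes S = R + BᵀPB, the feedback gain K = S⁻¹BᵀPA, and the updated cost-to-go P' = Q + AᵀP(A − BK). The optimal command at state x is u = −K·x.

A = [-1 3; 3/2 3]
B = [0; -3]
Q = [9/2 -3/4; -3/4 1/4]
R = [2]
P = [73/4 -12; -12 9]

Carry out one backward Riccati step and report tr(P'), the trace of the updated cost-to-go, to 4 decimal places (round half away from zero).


BᵀP = [36.0000 -27.0000]
S = R + BᵀPB = [2] + [81.0000] = [83.0000]
BᵀPA = [-76.5000 27.0000]
K = S⁻¹·BᵀPA = [-0.9217 0.3253]
A−BK = [-1.0000 3.0000; -1.2651 3.9759]
AᵀP(A−BK) = [3.9910 -7.3645; -7.3645 20.4669]
P' = Q + AᵀP(A−BK) = [8.4910 -8.1145; -8.1145 20.7169]
tr(P') = 29.2078

29.2078


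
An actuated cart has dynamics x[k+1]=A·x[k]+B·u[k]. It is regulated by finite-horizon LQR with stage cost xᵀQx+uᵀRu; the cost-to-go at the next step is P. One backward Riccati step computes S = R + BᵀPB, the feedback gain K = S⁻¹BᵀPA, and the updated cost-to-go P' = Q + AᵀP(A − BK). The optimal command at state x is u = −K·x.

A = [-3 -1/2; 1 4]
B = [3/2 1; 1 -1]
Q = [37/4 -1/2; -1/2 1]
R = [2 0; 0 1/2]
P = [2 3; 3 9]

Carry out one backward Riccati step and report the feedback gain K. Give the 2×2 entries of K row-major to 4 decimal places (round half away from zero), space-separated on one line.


BᵀP = [6.0000 13.5000; -1.0000 -6.0000]
S = R + BᵀPB = [2 0; 0 1/2] + [22.5000 -7.5000; -7.5000 5.0000] = [24.5000 -7.5000; -7.5000 5.5000]
BᵀPA = [-4.5000 51.0000; -3.0000 -23.5000]
K = S⁻¹·BᵀPA = [-0.6019 1.3280; -1.3662 -2.4618]
A−BK = [-0.7309 -0.0303; 0.2357 0.2102]
AᵀP(A−BK) = [2.1927 0.0908; 0.0908 6.9188]
P' = Q + AᵀP(A−BK) = [11.4427 -0.4092; -0.4092 7.9188]
tr(P') = 19.3615

-0.6019 1.3280 -1.3662 -2.4618


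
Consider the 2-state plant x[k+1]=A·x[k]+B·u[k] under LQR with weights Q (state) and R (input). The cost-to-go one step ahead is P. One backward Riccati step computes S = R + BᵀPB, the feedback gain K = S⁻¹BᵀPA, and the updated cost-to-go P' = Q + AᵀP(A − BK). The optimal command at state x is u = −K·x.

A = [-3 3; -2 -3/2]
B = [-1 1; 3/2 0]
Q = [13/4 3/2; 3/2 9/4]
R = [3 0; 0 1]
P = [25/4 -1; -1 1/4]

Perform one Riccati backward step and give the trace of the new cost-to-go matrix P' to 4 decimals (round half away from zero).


16.8489

BᵀP = [-7.7500 1.3750; 6.2500 -1.0000]
S = R + BᵀPB = [3 0; 0 1] + [9.8125 -7.7500; -7.7500 6.2500] = [12.8125 -7.7500; -7.7500 7.2500]
BᵀPA = [20.5000 -25.3125; -16.7500 20.2500]
K = S⁻¹·BᵀPA = [0.5731 -0.8096; -1.6978 1.9277]
A−BK = [-0.7292 0.2627; -2.8596 -0.2856]
AᵀP(A−BK) = [5.0647 -5.1147; -5.1147 6.2842]
P' = Q + AᵀP(A−BK) = [8.3147 -3.6147; -3.6147 8.5342]
tr(P') = 16.8489


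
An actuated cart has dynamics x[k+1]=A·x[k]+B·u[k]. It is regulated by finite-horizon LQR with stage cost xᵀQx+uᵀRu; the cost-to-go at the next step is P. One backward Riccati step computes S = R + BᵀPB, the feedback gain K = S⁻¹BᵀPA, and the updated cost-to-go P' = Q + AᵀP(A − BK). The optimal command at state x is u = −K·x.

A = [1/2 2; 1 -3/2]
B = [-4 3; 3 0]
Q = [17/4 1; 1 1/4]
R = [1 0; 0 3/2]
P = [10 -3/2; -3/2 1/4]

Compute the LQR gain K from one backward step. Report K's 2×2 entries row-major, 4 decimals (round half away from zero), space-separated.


-0.0403 -0.3882 0.0559 0.1632

BᵀP = [-44.5000 6.7500; 30.0000 -4.5000]
S = R + BᵀPB = [1 0; 0 3/2] + [198.2500 -133.5000; -133.5000 90.0000] = [199.2500 -133.5000; -133.5000 91.5000]
BᵀPA = [-15.5000 -99.1250; 10.5000 66.7500]
K = S⁻¹·BᵀPA = [-0.0403 -0.3882; 0.0559 0.1632]
A−BK = [0.1709 -0.0422; 1.1210 -0.3355]
AᵀP(A−BK) = [0.0378 0.0202; 0.0202 0.1941]
P' = Q + AᵀP(A−BK) = [4.2878 1.0202; 1.0202 0.4441]
tr(P') = 4.7319


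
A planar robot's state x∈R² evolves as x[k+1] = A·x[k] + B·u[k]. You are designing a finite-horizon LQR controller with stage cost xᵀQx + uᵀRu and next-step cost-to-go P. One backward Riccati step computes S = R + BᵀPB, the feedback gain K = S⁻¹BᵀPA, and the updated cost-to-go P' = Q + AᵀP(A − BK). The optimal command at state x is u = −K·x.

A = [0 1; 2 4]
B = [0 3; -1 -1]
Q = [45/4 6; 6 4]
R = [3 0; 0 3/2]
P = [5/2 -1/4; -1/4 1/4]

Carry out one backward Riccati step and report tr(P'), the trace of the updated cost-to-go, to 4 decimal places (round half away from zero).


19.7432

BᵀP = [0.2500 -0.2500; 7.7500 -1.0000]
S = R + BᵀPB = [3 0; 0 3/2] + [0.2500 1.0000; 1.0000 24.2500] = [3.2500 1.0000; 1.0000 25.7500]
BᵀPA = [-0.5000 -0.7500; -2.0000 3.7500]
K = S⁻¹·BᵀPA = [-0.1315 -0.2789; -0.0726 0.1565]
A−BK = [0.2177 0.5306; 1.7959 3.8776]
AᵀP(A−BK) = [0.7891 1.6735; 1.6735 3.7041]
P' = Q + AᵀP(A−BK) = [12.0391 7.6735; 7.6735 7.7041]
tr(P') = 19.7432


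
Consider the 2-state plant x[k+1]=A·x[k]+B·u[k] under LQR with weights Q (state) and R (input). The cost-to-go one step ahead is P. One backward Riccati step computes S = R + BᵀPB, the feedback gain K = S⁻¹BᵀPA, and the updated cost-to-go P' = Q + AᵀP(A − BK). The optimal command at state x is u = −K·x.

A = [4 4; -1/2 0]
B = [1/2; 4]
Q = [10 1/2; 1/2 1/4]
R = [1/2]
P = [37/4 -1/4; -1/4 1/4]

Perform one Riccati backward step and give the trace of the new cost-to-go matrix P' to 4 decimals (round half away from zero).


BᵀP = [3.6250 0.8750]
S = R + BᵀPB = [1/2] + [5.3125] = [5.8125]
BᵀPA = [14.0625 14.5000]
K = S⁻¹·BᵀPA = [2.4194 2.4946]
A−BK = [2.7903 2.7527; -10.1774 -9.9785]
AᵀP(A−BK) = [115.0403 113.4194; 113.4194 111.8280]
P' = Q + AᵀP(A−BK) = [125.0403 113.9194; 113.9194 112.0780]
tr(P') = 237.1183

237.1183


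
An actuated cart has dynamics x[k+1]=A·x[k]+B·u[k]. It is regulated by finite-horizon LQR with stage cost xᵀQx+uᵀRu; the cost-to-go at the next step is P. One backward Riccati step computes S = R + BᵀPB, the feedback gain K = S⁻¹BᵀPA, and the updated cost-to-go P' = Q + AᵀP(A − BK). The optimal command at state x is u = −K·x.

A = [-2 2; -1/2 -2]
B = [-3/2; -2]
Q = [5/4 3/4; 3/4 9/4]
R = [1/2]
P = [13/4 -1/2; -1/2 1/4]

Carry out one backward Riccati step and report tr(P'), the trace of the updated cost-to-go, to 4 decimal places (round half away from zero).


BᵀP = [-3.8750 0.2500]
S = R + BᵀPB = [1/2] + [5.3125] = [5.8125]
BᵀPA = [7.6250 -8.2500]
K = S⁻¹·BᵀPA = [1.3118 -1.4194]
A−BK = [-0.0323 -0.1290; 2.1237 -4.8387]
AᵀP(A−BK) = [2.0598 -3.4274; -3.4274 6.2903]
P' = Q + AᵀP(A−BK) = [3.3098 -2.6774; -2.6774 8.5403]
tr(P') = 11.8501

11.8501


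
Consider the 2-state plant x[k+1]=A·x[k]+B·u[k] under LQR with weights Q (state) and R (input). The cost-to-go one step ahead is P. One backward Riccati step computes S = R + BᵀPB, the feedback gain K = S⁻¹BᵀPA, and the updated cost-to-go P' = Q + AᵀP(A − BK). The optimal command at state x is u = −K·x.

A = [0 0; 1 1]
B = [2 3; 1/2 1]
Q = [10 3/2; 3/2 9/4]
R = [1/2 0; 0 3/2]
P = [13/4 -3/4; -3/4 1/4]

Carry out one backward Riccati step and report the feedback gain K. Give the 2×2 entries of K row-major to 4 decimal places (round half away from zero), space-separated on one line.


-0.0795 -0.0795 -0.0245 -0.0245

BᵀP = [6.1250 -1.3750; 9.0000 -2.0000]
S = R + BᵀPB = [1/2 0; 0 3/2] + [11.5625 17.0000; 17.0000 25.0000] = [12.0625 17.0000; 17.0000 26.5000]
BᵀPA = [-1.3750 -1.3750; -2.0000 -2.0000]
K = S⁻¹·BᵀPA = [-0.0795 -0.0795; -0.0245 -0.0245]
A−BK = [0.2324 0.2324; 1.0642 1.0642]
AᵀP(A−BK) = [0.0917 0.0917; 0.0917 0.0917]
P' = Q + AᵀP(A−BK) = [10.0917 1.5917; 1.5917 2.3417]
tr(P') = 12.4335


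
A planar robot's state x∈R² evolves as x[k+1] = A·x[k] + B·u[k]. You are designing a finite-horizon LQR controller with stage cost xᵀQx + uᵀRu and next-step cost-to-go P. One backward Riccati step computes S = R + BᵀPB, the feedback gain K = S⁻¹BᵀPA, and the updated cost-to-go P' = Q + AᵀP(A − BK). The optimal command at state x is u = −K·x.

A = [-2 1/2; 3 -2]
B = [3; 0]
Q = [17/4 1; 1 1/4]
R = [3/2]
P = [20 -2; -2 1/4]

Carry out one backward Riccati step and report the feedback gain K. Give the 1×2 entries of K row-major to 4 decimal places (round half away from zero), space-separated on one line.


BᵀP = [60.0000 -6.0000]
S = R + BᵀPB = [3/2] + [180.0000] = [181.5000]
BᵀPA = [-138.0000 42.0000]
K = S⁻¹·BᵀPA = [-0.7603 0.2314]
A−BK = [0.2810 -0.1942; 3.0000 -2.0000]
AᵀP(A−BK) = [1.3244 -0.5661; -0.5661 0.2810]
P' = Q + AᵀP(A−BK) = [5.5744 0.4339; 0.4339 0.5310]
tr(P') = 6.1054

-0.7603 0.2314


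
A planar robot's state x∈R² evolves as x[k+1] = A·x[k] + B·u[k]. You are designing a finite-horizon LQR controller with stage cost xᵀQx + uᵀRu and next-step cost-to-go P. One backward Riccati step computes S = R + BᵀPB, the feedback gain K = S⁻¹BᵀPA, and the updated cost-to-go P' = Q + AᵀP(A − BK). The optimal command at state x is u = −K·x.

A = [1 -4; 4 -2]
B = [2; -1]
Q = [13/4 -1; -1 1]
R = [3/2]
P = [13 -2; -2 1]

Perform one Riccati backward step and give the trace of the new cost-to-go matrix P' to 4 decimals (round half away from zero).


29.7620

BᵀP = [28.0000 -5.0000]
S = R + BᵀPB = [3/2] + [61.0000] = [62.5000]
BᵀPA = [8.0000 -102.0000]
K = S⁻¹·BᵀPA = [0.1280 -1.6320]
A−BK = [0.7440 -0.7360; 4.1280 -3.6320]
AᵀP(A−BK) = [11.9760 -10.9440; -10.9440 13.5360]
P' = Q + AᵀP(A−BK) = [15.2260 -11.9440; -11.9440 14.5360]
tr(P') = 29.7620


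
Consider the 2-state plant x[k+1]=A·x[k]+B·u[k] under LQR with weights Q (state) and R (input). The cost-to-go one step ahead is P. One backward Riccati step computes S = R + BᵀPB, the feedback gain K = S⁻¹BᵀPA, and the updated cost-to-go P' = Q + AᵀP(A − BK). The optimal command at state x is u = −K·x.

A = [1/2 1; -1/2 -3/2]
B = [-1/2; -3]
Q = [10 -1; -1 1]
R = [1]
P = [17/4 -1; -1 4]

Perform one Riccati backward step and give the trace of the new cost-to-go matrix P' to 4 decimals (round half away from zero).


BᵀP = [0.8750 -11.5000]
S = R + BᵀPB = [1] + [34.0625] = [35.0625]
BᵀPA = [6.1875 18.1250]
K = S⁻¹·BᵀPA = [0.1765 0.5169]
A−BK = [0.5882 1.2585; 0.0294 0.0508]
AᵀP(A−BK) = [1.4706 3.1765; 3.1765 6.8806]
P' = Q + AᵀP(A−BK) = [11.4706 2.1765; 2.1765 7.8806]
tr(P') = 19.3512

19.3512


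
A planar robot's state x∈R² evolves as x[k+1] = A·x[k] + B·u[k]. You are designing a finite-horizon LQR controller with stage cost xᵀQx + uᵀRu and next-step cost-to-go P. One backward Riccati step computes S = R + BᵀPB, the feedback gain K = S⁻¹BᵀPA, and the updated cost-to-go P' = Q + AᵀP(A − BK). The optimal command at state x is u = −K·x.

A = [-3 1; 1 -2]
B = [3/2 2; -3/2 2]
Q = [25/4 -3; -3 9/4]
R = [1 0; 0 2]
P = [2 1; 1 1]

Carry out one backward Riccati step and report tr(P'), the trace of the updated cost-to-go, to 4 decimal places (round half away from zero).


10.9400

BᵀP = [1.5000 0.0000; 6.0000 4.0000]
S = R + BᵀPB = [1 0; 0 2] + [2.2500 3.0000; 3.0000 20.0000] = [3.2500 3.0000; 3.0000 22.0000]
BᵀPA = [-4.5000 1.5000; -14.0000 -2.0000]
K = S⁻¹·BᵀPA = [-0.9120 0.6240; -0.5120 -0.1760]
A−BK = [-0.6080 0.4160; 0.6560 -0.7120]
AᵀP(A−BK) = [1.7280 -0.6560; -0.6560 0.7120]
P' = Q + AᵀP(A−BK) = [7.9780 -3.6560; -3.6560 2.9620]
tr(P') = 10.9400


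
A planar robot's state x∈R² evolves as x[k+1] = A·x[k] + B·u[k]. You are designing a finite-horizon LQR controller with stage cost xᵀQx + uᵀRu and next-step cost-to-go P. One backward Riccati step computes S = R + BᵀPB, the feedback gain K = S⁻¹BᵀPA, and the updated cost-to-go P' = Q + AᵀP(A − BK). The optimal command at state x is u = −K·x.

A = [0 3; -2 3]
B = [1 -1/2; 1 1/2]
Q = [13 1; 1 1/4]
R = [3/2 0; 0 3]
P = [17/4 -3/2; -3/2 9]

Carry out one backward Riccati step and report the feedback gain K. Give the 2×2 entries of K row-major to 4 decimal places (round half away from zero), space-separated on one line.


BᵀP = [2.7500 7.5000; -2.8750 5.2500]
S = R + BᵀPB = [3/2 0; 0 3] + [10.2500 2.3750; 2.3750 4.0625] = [11.7500 2.3750; 2.3750 7.0625]
BᵀPA = [-15.0000 30.7500; -10.5000 7.1250]
K = S⁻¹·BᵀPA = [-1.0473 2.5891; -1.1345 0.1382]
A−BK = [0.4800 0.4800; -0.3855 0.3418]
AᵀP(A−BK) = [8.3782 -4.7127; -4.7127 11.6509]
P' = Q + AᵀP(A−BK) = [21.3782 -3.7127; -3.7127 11.9009]
tr(P') = 33.2791

-1.0473 2.5891 -1.1345 0.1382


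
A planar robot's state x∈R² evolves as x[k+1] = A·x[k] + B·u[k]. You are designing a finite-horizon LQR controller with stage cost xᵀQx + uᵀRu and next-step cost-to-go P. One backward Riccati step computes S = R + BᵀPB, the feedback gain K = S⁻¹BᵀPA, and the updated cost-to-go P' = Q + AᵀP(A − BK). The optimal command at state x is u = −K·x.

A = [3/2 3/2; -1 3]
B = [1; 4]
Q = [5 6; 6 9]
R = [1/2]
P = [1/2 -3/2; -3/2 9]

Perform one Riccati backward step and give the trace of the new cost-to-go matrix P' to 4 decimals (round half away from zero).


BᵀP = [-5.5000 34.5000]
S = R + BᵀPB = [1/2] + [132.5000] = [133.0000]
BᵀPA = [-42.7500 95.2500]
K = S⁻¹·BᵀPA = [-0.3214 0.7162]
A−BK = [1.8214 0.7838; 0.2857 0.1353]
AᵀP(A−BK) = [0.8839 0.2411; 0.2411 0.4102]
P' = Q + AᵀP(A−BK) = [5.8839 6.2411; 6.2411 9.4102]
tr(P') = 15.2942

15.2942


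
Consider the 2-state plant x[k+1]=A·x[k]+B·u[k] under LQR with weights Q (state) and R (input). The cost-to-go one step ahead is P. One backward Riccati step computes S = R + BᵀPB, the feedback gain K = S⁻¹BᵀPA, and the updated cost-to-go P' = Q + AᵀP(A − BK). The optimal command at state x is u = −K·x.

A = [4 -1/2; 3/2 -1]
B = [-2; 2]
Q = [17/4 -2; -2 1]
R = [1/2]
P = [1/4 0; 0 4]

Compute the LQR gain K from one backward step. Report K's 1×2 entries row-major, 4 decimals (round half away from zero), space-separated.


0.5714 -0.4429

BᵀP = [-0.5000 8.0000]
S = R + BᵀPB = [1/2] + [17.0000] = [17.5000]
BᵀPA = [10.0000 -7.7500]
K = S⁻¹·BᵀPA = [0.5714 -0.4429]
A−BK = [5.1429 -1.3857; 0.3571 -0.1143]
AᵀP(A−BK) = [7.2857 -2.0714; -2.0714 0.6304]
P' = Q + AᵀP(A−BK) = [11.5357 -4.0714; -4.0714 1.6304]
tr(P') = 13.1661


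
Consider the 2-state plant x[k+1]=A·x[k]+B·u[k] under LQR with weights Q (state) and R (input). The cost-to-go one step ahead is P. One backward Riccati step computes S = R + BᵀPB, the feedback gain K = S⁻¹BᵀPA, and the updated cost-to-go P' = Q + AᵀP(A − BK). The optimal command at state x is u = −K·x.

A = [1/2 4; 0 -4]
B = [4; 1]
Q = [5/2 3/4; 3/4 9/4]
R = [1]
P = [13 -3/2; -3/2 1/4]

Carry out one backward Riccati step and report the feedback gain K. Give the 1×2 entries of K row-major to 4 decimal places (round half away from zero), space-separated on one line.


BᵀP = [50.5000 -5.7500]
S = R + BᵀPB = [1] + [196.2500] = [197.2500]
BᵀPA = [25.2500 225.0000]
K = S⁻¹·BᵀPA = [0.1280 1.1407]
A−BK = [-0.0120 -0.5627; -0.1280 -5.1407]
AᵀP(A−BK) = [0.0177 0.1977; 0.1977 3.3460]
P' = Q + AᵀP(A−BK) = [2.5177 0.9477; 0.9477 5.5960]
tr(P') = 8.1138

0.1280 1.1407


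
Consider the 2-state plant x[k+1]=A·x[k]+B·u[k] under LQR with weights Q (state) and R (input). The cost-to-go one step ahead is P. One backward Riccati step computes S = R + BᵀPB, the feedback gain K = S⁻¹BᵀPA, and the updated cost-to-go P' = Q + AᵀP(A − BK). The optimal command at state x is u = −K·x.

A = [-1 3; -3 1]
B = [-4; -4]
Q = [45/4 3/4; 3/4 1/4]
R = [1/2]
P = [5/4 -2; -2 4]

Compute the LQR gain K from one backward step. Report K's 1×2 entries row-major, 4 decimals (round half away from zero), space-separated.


BᵀP = [3.0000 -8.0000]
S = R + BᵀPB = [1/2] + [20.0000] = [20.5000]
BᵀPA = [21.0000 1.0000]
K = S⁻¹·BᵀPA = [1.0244 0.0488]
A−BK = [3.0976 3.1951; 1.0976 1.1951]
AᵀP(A−BK) = [3.7378 3.2256; 3.2256 3.2012]
P' = Q + AᵀP(A−BK) = [14.9878 3.9756; 3.9756 3.4512]
tr(P') = 18.4390

1.0244 0.0488


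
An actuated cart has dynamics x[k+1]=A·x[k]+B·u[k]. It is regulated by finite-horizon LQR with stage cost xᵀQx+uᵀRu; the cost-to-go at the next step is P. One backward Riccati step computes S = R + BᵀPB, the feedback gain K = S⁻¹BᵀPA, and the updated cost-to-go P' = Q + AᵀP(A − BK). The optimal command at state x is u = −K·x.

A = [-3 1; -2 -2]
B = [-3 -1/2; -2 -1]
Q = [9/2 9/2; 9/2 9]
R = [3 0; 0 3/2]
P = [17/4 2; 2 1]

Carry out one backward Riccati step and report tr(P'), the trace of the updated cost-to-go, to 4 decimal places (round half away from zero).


16.3126

BᵀP = [-16.7500 -8.0000; -4.1250 -2.0000]
S = R + BᵀPB = [3 0; 0 3/2] + [66.2500 16.3750; 16.3750 4.0625] = [69.2500 16.3750; 16.3750 5.5625]
BᵀPA = [66.2500 -0.7500; 16.3750 -0.1250]
K = S⁻¹·BᵀPA = [0.8574 -0.0182; 0.4196 0.0310]
A−BK = [-0.2178 0.9610; 0.1345 -2.0053]
AᵀP(A−BK) = [2.5723 -0.0545; -0.0545 0.2403]
P' = Q + AᵀP(A−BK) = [7.0723 4.4455; 4.4455 9.2403]
tr(P') = 16.3126


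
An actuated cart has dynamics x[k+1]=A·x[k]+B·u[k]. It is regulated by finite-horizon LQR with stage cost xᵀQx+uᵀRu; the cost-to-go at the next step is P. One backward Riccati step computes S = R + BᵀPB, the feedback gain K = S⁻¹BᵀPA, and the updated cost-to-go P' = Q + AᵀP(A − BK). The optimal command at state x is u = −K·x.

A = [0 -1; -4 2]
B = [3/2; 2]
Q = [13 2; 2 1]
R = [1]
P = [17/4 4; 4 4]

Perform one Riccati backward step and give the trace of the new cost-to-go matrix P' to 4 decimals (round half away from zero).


16.5562

BᵀP = [14.3750 14.0000]
S = R + BᵀPB = [1] + [49.5625] = [50.5625]
BᵀPA = [-56.0000 13.6250]
K = S⁻¹·BᵀPA = [-1.1075 0.2695]
A−BK = [1.6613 -1.4042; -1.7849 1.4611]
AᵀP(A−BK) = [1.9778 -0.9098; -0.9098 0.5785]
P' = Q + AᵀP(A−BK) = [14.9778 1.0902; 1.0902 1.5785]
tr(P') = 16.5562


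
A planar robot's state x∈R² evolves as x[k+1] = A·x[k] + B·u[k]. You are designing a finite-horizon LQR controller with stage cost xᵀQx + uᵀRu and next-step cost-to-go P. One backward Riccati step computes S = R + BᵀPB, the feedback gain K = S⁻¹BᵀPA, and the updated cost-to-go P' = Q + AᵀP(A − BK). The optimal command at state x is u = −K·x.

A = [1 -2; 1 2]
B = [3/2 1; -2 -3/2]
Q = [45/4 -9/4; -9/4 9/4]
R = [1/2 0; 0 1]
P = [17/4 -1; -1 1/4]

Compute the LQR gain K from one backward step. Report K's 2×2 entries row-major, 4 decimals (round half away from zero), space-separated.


BᵀP = [8.3750 -2.0000; 5.7500 -1.3750]
S = R + BᵀPB = [1/2 0; 0 1] + [16.5625 11.3750; 11.3750 7.8125] = [17.0625 11.3750; 11.3750 8.8125]
BᵀPA = [6.3750 -20.7500; 4.3750 -14.2500]
K = S⁻¹·BᵀPA = [0.3058 -0.9901; 0.1017 -0.3390]
A−BK = [0.4396 -0.1758; 1.7642 -0.4887]
AᵀP(A−BK) = [0.1054 -0.2049; -0.2049 0.6243]
P' = Q + AᵀP(A−BK) = [11.3554 -2.4549; -2.4549 2.8743]
tr(P') = 14.2297

0.3058 -0.9901 0.1017 -0.3390


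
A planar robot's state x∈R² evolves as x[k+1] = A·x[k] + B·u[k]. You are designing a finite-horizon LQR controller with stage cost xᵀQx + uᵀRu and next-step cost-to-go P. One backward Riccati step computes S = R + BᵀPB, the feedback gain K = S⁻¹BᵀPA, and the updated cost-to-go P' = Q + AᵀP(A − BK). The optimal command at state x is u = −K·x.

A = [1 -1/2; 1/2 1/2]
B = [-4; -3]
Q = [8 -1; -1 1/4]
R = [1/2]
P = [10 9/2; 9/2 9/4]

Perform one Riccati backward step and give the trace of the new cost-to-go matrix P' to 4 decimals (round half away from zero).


8.3807

BᵀP = [-53.5000 -24.7500]
S = R + BᵀPB = [1/2] + [288.2500] = [288.7500]
BᵀPA = [-65.8750 14.3750]
K = S⁻¹·BᵀPA = [-0.2281 0.0498]
A−BK = [0.0874 -0.3009; -0.1844 0.6494]
AᵀP(A−BK) = [0.0339 -0.0330; -0.0330 0.0969]
P' = Q + AᵀP(A−BK) = [8.0339 -1.0330; -1.0330 0.3469]
tr(P') = 8.3807


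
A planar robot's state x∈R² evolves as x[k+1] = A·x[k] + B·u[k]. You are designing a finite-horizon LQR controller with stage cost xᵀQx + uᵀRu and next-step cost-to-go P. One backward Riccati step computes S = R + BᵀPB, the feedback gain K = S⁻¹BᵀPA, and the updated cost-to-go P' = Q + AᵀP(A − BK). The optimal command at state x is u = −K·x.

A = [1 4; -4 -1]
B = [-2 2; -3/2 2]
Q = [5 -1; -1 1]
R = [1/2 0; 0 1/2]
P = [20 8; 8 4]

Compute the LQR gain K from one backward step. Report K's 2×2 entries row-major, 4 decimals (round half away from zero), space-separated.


BᵀP = [-52.0000 -22.0000; 56.0000 24.0000]
S = R + BᵀPB = [1/2 0; 0 1/2] + [137.0000 -148.0000; -148.0000 160.0000] = [137.5000 -148.0000; -148.0000 160.5000]
BᵀPA = [36.0000 -186.0000; -40.0000 200.0000]
K = S⁻¹·BᵀPA = [-0.8619 -1.5357; -1.0440 -0.1700]
A−BK = [1.3642 1.2686; -3.2049 -2.9636]
AᵀP(A−BK) = [9.2686 8.4856; 8.4856 8.3581]
P' = Q + AᵀP(A−BK) = [14.2686 7.4856; 7.4856 9.3581]
tr(P') = 23.6267

-0.8619 -1.5357 -1.0440 -0.1700
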